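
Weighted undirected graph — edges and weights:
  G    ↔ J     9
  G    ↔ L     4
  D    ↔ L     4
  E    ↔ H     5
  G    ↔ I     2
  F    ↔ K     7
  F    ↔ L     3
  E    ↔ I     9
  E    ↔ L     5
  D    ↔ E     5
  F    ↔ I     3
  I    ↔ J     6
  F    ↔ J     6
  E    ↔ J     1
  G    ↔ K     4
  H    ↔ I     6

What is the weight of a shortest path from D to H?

10

Comparing a few candidate routes:
D→L→F→I→H: 4 + 3 + 3 + 6 = 16
D→L→G→I→H: 4 + 4 + 2 + 6 = 16
D→L→E→H: 4 + 5 + 5 = 14
D→E→H: 5 + 5 = 10
D→E→J→I→H: 5 + 1 + 6 + 6 = 18
The minimum is 10.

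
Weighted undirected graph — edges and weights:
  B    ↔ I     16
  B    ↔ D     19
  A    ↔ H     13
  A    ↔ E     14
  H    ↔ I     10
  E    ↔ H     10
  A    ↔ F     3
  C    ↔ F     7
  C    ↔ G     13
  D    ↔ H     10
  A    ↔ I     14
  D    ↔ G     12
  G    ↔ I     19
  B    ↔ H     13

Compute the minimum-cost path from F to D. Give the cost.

26

Some routes from F to D:
F→C→G→D: 7 + 13 + 12 = 32
F→A→E→H→D: 3 + 14 + 10 + 10 = 37
F→A→I→H→D: 3 + 14 + 10 + 10 = 37
F→A→H→D: 3 + 13 + 10 = 26
Best route has total 26.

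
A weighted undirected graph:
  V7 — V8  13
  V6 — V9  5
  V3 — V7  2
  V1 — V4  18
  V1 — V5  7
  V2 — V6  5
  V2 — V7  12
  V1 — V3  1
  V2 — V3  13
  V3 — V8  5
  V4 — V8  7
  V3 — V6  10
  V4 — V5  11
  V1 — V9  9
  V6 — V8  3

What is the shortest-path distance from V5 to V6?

Some routes from V5 to V6:
V5 -> V1 -> V3 -> V6: 7 + 1 + 10 = 18
V5 -> V1 -> V9 -> V6: 7 + 9 + 5 = 21
V5 -> V1 -> V3 -> V2 -> V6: 7 + 1 + 13 + 5 = 26
V5 -> V1 -> V3 -> V7 -> V8 -> V6: 7 + 1 + 2 + 13 + 3 = 26
V5 -> V1 -> V3 -> V8 -> V6: 7 + 1 + 5 + 3 = 16
V5 -> V4 -> V8 -> V6: 11 + 7 + 3 = 21
The minimum is 16.

16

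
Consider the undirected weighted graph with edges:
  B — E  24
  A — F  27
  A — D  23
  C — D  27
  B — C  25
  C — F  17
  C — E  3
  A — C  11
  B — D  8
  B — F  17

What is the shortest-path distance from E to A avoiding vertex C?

Routes from E to A avoiding C:
E → B → D → A: 24 + 8 + 23 = 55
E → B → F → A: 24 + 17 + 27 = 68
Best route has total 55.

55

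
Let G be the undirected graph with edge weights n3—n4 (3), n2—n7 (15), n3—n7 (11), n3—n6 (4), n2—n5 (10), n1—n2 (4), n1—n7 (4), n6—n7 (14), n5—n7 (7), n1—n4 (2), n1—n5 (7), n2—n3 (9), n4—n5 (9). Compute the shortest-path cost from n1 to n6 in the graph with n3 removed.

18

A few of the n1→n6 routes:
n1→n7→n6: 4 + 14 = 18
n1→n2→n5→n7→n6: 4 + 10 + 7 + 14 = 35
n1→n5→n7→n6: 7 + 7 + 14 = 28
n1→n4→n5→n7→n6: 2 + 9 + 7 + 14 = 32
n1→n2→n7→n6: 4 + 15 + 14 = 33
n1→n5→n2→n7→n6: 7 + 10 + 15 + 14 = 46
Shortest: 18.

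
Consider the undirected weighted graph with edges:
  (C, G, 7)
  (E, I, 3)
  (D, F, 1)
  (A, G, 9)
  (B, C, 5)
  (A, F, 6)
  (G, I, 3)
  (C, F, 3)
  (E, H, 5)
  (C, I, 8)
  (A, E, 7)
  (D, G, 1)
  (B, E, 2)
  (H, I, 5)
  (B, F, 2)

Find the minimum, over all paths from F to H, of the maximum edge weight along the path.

5

Some routes from F to H:
F→B→E→H: max(2, 2, 5) = 5
F→D→G→I→E→H: max(1, 1, 3, 3, 5) = 5
F→B→E→I→H: max(2, 2, 3, 5) = 5
F→D→G→I→H: max(1, 1, 3, 5) = 5
The minimum achievable maximum is 5.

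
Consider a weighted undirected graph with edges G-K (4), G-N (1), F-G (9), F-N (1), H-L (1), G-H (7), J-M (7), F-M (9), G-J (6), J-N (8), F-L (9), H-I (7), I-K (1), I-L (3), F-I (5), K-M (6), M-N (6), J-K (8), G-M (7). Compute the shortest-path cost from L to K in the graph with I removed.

Checking several routes:
L - H - G - M - K: 1 + 7 + 7 + 6 = 21
L - H - G - N - M - K: 1 + 7 + 1 + 6 + 6 = 21
L - H - G - K: 1 + 7 + 4 = 12
L - F - N - G - K: 9 + 1 + 1 + 4 = 15
The minimum is 12.

12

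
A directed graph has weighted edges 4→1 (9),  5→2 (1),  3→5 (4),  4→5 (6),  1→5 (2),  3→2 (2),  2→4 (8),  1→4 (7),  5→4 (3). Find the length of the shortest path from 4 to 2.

Candidate routes:
4-5-2: 6 + 1 = 7
4-1-5-2: 9 + 2 + 1 = 12
Best route has total 7.

7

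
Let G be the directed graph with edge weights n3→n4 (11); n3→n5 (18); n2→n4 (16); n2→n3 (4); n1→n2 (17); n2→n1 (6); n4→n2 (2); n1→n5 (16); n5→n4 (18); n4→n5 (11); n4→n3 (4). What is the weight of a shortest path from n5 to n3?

22

Candidate routes:
n5-n4-n2-n3: 18 + 2 + 4 = 24
n5-n4-n3: 18 + 4 = 22
Best route has total 22.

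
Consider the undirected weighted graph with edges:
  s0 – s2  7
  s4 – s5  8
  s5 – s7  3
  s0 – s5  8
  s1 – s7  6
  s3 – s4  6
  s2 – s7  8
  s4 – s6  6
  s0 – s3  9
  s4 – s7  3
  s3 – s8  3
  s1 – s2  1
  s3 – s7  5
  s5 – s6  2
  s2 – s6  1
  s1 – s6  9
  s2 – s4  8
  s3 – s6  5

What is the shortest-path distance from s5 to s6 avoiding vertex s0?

Some routes from s5 to s6 avoiding s0:
s5→s6: 2
s5→s7→s1→s2→s6: 3 + 6 + 1 + 1 = 11
s5→s7→s2→s6: 3 + 8 + 1 = 12
Best route has total 2.

2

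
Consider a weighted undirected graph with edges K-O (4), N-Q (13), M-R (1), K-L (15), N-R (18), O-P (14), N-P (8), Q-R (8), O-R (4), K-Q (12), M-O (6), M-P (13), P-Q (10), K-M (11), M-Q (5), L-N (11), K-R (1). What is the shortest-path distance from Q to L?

Comparing a few candidate routes:
Q→P→N→L: 10 + 8 + 11 = 29
Q→N→L: 13 + 11 = 24
Q→K→L: 12 + 15 = 27
Q→R→K→L: 8 + 1 + 15 = 24
Q→M→R→K→L: 5 + 1 + 1 + 15 = 22
The minimum is 22.

22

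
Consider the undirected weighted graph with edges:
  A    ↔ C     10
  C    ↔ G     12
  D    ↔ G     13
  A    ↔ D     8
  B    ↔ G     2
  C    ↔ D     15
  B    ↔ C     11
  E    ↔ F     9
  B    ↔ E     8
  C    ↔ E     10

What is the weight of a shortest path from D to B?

A few of the D→B routes:
D - C - B: 15 + 11 = 26
D - G - B: 13 + 2 = 15
D - A - C - B: 8 + 10 + 11 = 29
D - C - G - B: 15 + 12 + 2 = 29
D - A - C - G - B: 8 + 10 + 12 + 2 = 32
Shortest: 15.

15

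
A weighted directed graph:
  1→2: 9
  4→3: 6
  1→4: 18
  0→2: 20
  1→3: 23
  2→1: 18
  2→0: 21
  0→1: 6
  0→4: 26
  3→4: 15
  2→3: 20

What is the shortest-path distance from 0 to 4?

24

Some routes from 0 to 4:
0 → 2 → 3 → 4: 20 + 20 + 15 = 55
0 → 1 → 3 → 4: 6 + 23 + 15 = 44
0 → 1 → 2 → 3 → 4: 6 + 9 + 20 + 15 = 50
0 → 1 → 4: 6 + 18 = 24
0 → 4: 26
Best route has total 24.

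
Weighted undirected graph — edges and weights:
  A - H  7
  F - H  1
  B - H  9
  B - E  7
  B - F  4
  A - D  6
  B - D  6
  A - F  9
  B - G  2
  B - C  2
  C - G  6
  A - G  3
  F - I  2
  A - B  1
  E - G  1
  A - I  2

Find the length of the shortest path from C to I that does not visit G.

A few of the C→I routes:
C - B - A - I: 2 + 1 + 2 = 5
C - B - F - I: 2 + 4 + 2 = 8
C - B - A - H - F - I: 2 + 1 + 7 + 1 + 2 = 13
The minimum is 5.

5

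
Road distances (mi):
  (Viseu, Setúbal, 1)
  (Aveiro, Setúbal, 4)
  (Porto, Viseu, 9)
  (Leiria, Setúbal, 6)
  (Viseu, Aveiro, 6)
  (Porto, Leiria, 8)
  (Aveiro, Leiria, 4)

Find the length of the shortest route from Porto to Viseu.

9

Paths from Porto to Viseu:
Porto - Leiria - Aveiro - Setúbal - Viseu: 8 + 4 + 4 + 1 = 17
Porto - Viseu: 9
Porto - Leiria - Setúbal - Viseu: 8 + 6 + 1 = 15
Porto - Leiria - Aveiro - Viseu: 8 + 4 + 6 = 18
Porto - Leiria - Setúbal - Aveiro - Viseu: 8 + 6 + 4 + 6 = 24
Best route has total 9 mi.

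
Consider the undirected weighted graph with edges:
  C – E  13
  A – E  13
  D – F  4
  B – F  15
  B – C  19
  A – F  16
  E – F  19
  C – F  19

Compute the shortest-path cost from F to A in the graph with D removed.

16

Routes from F to A avoiding D:
F -> A: 16
F -> B -> C -> E -> A: 15 + 19 + 13 + 13 = 60
F -> C -> E -> A: 19 + 13 + 13 = 45
F -> E -> A: 19 + 13 = 32
Shortest: 16.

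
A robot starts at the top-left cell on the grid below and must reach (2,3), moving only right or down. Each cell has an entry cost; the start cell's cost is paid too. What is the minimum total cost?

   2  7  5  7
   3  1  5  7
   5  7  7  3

21

Best path: [0,0] -> [1,0] -> [1,1] -> [1,2] -> [1,3] -> [2,3]
Cost: 2 + 3 + 1 + 5 + 7 + 3 = 21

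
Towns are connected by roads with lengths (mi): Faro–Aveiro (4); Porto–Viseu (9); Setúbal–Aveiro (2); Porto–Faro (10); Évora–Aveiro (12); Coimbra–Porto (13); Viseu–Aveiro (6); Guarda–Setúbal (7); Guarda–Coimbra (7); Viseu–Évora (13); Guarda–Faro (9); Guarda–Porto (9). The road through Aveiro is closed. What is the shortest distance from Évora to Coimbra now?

35

Paths from Évora to Coimbra avoiding Aveiro:
Évora → Viseu → Porto → Coimbra: 13 + 9 + 13 = 35
Évora → Viseu → Porto → Guarda → Coimbra: 13 + 9 + 9 + 7 = 38
Évora → Viseu → Porto → Faro → Guarda → Coimbra: 13 + 9 + 10 + 9 + 7 = 48
Shortest: 35 mi.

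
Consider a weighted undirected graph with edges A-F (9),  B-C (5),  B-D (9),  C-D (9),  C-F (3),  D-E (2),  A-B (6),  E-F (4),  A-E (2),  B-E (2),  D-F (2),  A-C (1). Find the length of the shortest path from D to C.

Some routes from D to C:
D → C: 9
D → E → A → C: 2 + 2 + 1 = 5
D → F → C: 2 + 3 = 5
Shortest: 5.

5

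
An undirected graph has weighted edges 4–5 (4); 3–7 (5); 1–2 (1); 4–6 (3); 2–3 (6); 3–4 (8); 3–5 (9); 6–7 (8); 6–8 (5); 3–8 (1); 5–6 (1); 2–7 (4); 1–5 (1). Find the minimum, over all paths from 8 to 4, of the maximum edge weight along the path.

5

Comparing a few candidate routes:
8 - 6 - 4: max(5, 3) = 5
8 - 6 - 5 - 4: max(5, 1, 4) = 5
8 - 3 - 7 - 2 - 1 - 5 - 4: max(1, 5, 4, 1, 1, 4) = 5
Best route has worst link 5.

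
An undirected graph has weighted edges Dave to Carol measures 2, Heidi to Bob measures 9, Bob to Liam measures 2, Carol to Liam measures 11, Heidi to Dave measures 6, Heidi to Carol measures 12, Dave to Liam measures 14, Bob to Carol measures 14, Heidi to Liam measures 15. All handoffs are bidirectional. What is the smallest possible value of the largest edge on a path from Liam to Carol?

Comparing a few candidate routes:
Liam-Dave-Heidi-Bob-Carol: max(14, 6, 9, 14) = 14
Liam-Carol: max(11) = 11
Liam-Bob-Heidi-Dave-Carol: max(2, 9, 6, 2) = 9
Liam-Bob-Heidi-Carol: max(2, 9, 12) = 12
Liam-Dave-Carol: max(14, 2) = 14
Liam-Dave-Heidi-Carol: max(14, 6, 12) = 14
Best route has worst link 9.

9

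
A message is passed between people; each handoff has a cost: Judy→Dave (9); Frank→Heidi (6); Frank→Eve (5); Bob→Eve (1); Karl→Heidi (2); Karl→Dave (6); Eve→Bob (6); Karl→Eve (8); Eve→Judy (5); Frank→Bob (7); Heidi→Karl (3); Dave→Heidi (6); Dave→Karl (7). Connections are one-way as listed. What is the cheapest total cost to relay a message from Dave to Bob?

21

Candidate routes:
Dave→Karl→Eve→Bob: 7 + 8 + 6 = 21
Dave→Heidi→Karl→Eve→Bob: 6 + 3 + 8 + 6 = 23
Shortest: 21.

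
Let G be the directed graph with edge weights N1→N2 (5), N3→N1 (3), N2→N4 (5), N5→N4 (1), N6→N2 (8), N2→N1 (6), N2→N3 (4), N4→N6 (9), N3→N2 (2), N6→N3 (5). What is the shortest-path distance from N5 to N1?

Candidate routes:
N5→N4→N6→N2→N3→N1: 1 + 9 + 8 + 4 + 3 = 25
N5→N4→N6→N2→N1: 1 + 9 + 8 + 6 = 24
N5→N4→N6→N3→N2→N1: 1 + 9 + 5 + 2 + 6 = 23
N5→N4→N6→N3→N1: 1 + 9 + 5 + 3 = 18
The minimum is 18.

18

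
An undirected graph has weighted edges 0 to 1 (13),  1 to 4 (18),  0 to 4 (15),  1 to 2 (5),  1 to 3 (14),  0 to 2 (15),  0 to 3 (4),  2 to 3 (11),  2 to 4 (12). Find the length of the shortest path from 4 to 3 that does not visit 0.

23

Candidate routes:
4-1-3: 18 + 14 = 32
4-1-2-3: 18 + 5 + 11 = 34
4-2-1-3: 12 + 5 + 14 = 31
4-2-3: 12 + 11 = 23
Best route has total 23.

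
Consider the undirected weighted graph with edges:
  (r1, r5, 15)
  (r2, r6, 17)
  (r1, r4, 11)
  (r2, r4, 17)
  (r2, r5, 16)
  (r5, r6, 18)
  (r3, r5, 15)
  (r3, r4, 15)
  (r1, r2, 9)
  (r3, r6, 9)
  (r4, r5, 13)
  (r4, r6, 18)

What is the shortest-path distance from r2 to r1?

Comparing a few candidate routes:
r2 - r5 - r1: 16 + 15 = 31
r2 - r1: 9
r2 - r4 - r1: 17 + 11 = 28
r2 - r5 - r4 - r1: 16 + 13 + 11 = 40
The minimum is 9.

9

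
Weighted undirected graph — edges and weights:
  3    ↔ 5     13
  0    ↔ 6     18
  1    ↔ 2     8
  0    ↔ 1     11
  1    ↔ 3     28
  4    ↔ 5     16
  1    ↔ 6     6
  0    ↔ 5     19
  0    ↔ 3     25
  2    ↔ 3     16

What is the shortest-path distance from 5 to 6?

36

Checking several routes:
5-0-6: 19 + 18 = 37
5-3-1-6: 13 + 28 + 6 = 47
5-0-1-6: 19 + 11 + 6 = 36
5-3-2-1-6: 13 + 16 + 8 + 6 = 43
5-3-0-1-6: 13 + 25 + 11 + 6 = 55
Best route has total 36.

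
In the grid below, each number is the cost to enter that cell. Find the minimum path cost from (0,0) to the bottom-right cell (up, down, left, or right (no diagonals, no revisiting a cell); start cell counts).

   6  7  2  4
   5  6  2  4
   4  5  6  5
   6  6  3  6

Path [0,0] → [0,1] → [0,2] → [1,2] → [1,3] → [2,3] → [3,3]: 6 + 7 + 2 + 2 + 4 + 5 + 6 = 32.

32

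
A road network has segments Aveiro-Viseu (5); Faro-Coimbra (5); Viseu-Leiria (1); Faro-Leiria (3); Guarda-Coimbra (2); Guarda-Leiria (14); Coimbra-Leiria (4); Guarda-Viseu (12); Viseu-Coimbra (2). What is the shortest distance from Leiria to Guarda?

Some routes from Leiria to Guarda:
Leiria -> Coimbra -> Viseu -> Guarda: 4 + 2 + 12 = 18
Leiria -> Coimbra -> Guarda: 4 + 2 = 6
Leiria -> Guarda: 14
Leiria -> Viseu -> Guarda: 1 + 12 = 13
Leiria -> Faro -> Coimbra -> Guarda: 3 + 5 + 2 = 10
Leiria -> Viseu -> Coimbra -> Guarda: 1 + 2 + 2 = 5
The minimum is 5 mi.

5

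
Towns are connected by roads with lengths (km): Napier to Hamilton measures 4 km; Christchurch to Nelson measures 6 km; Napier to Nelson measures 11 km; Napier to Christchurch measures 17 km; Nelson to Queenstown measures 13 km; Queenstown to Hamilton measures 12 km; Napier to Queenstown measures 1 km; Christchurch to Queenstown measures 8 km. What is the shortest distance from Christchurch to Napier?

Checking several routes:
Christchurch → Nelson → Queenstown → Napier: 6 + 13 + 1 = 20
Christchurch → Queenstown → Hamilton → Napier: 8 + 12 + 4 = 24
Christchurch → Napier: 17
Christchurch → Queenstown → Napier: 8 + 1 = 9
Christchurch → Queenstown → Nelson → Napier: 8 + 13 + 11 = 32
Christchurch → Nelson → Napier: 6 + 11 = 17
Best route has total 9 km.

9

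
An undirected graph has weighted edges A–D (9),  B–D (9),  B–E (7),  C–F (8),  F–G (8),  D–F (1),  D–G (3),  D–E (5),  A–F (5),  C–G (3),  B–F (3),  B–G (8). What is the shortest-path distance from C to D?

Checking several routes:
C→F→D: 8 + 1 = 9
C→G→D: 3 + 3 = 6
C→G→F→D: 3 + 8 + 1 = 12
Shortest: 6.

6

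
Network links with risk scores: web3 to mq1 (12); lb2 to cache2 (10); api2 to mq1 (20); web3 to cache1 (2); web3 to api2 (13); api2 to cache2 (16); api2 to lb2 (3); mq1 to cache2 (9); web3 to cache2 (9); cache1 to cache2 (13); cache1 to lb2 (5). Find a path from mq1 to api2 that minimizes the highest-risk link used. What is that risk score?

9

A few of the mq1→api2 routes:
mq1 → cache2 → lb2 → api2: max(9, 10, 3) = 10
mq1 → cache2 → cache1 → lb2 → api2: max(9, 13, 5, 3) = 13
mq1 → web3 → cache1 → lb2 → api2: max(12, 2, 5, 3) = 12
mq1 → web3 → cache2 → lb2 → api2: max(12, 9, 10, 3) = 12
mq1 → cache2 → web3 → cache1 → lb2 → api2: max(9, 9, 2, 5, 3) = 9
The minimum achievable maximum is 9.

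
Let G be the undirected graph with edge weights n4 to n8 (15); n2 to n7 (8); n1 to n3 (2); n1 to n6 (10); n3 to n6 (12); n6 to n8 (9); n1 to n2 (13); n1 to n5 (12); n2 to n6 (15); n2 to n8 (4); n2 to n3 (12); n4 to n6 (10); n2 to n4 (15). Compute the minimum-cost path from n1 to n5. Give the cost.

Paths from n1 to n5:
n1 → n5: 12
Best route has total 12.

12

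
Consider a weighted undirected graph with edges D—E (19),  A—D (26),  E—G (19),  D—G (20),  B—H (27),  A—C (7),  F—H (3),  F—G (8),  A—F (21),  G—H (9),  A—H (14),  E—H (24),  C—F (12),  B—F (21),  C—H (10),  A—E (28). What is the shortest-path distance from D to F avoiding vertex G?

Comparing a few candidate routes:
D → E → H → F: 19 + 24 + 3 = 46
D → A → F: 26 + 21 = 47
D → A → H → F: 26 + 14 + 3 = 43
D → A → C → F: 26 + 7 + 12 = 45
D → A → C → H → F: 26 + 7 + 10 + 3 = 46
Best route has total 43.

43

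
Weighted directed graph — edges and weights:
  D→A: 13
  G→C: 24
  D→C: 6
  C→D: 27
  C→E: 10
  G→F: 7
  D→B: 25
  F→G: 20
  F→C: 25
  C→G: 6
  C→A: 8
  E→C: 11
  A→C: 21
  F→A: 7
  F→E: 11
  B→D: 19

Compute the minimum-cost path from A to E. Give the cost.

31

Paths from A to E:
A - C - E: 21 + 10 = 31
A - C - G - F - E: 21 + 6 + 7 + 11 = 45
Best route has total 31.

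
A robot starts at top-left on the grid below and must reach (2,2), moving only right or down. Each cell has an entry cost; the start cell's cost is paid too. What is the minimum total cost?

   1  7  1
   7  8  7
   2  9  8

24

Best path: r0c0 → r0c1 → r0c2 → r1c2 → r2c2
Cost: 1 + 7 + 1 + 7 + 8 = 24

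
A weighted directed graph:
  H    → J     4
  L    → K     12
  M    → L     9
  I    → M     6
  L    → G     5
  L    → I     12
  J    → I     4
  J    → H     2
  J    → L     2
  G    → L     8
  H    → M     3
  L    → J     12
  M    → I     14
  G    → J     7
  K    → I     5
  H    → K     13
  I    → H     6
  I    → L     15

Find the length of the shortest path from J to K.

14

Comparing a few candidate routes:
J -> H -> M -> L -> K: 2 + 3 + 9 + 12 = 26
J -> L -> K: 2 + 12 = 14
J -> H -> K: 2 + 13 = 15
J -> I -> M -> L -> K: 4 + 6 + 9 + 12 = 31
J -> I -> H -> K: 4 + 6 + 13 = 23
Best route has total 14.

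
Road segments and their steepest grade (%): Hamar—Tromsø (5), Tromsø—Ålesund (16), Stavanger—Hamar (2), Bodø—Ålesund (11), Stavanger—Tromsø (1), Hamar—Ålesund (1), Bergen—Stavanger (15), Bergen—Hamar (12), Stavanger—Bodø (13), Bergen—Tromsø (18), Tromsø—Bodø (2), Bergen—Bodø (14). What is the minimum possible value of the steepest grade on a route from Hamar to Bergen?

Comparing a few candidate routes:
Hamar→Bergen: max(12) = 12
Hamar→Stavanger→Tromsø→Bodø→Bergen: max(2, 1, 2, 14) = 14
Hamar→Tromsø→Stavanger→Bodø→Bergen: max(5, 1, 13, 14) = 14
Hamar→Stavanger→Bodø→Bergen: max(2, 13, 14) = 14
Hamar→Tromsø→Bodø→Bergen: max(5, 2, 14) = 14
Hamar→Ålesund→Bodø→Bergen: max(1, 11, 14) = 14
Smallest bottleneck: 12%.

12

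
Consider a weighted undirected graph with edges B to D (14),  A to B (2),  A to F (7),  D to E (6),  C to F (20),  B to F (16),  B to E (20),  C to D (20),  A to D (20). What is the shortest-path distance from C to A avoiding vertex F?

36

Routes from C to A avoiding F:
C-D-B-A: 20 + 14 + 2 = 36
C-D-A: 20 + 20 = 40
C-D-E-B-A: 20 + 6 + 20 + 2 = 48
Best route has total 36.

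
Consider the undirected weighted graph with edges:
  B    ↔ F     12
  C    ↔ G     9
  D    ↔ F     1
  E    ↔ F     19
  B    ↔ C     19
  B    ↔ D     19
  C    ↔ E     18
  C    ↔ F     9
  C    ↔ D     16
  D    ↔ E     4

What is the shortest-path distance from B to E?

17

Comparing a few candidate routes:
B -> D -> E: 19 + 4 = 23
B -> F -> E: 12 + 19 = 31
B -> C -> F -> D -> E: 19 + 9 + 1 + 4 = 33
B -> F -> D -> E: 12 + 1 + 4 = 17
Best route has total 17.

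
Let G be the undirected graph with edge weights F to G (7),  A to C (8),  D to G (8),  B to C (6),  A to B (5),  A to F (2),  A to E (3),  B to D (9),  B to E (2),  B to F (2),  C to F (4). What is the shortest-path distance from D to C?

A few of the D→C routes:
D -> G -> F -> C: 8 + 7 + 4 = 19
D -> B -> A -> F -> C: 9 + 5 + 2 + 4 = 20
D -> B -> F -> C: 9 + 2 + 4 = 15
D -> B -> C: 9 + 6 = 15
The minimum is 15.

15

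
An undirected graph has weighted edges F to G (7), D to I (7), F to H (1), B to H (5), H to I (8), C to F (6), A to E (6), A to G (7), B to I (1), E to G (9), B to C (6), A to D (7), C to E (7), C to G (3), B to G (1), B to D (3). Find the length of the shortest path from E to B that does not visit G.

Checking several routes:
E-C-B: 7 + 6 = 13
E-A-D-B: 6 + 7 + 3 = 16
E-C-F-H-B: 7 + 6 + 1 + 5 = 19
Best route has total 13.

13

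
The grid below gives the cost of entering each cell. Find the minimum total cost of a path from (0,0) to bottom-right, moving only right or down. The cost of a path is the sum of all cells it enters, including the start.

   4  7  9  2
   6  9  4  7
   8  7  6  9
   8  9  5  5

Best path: r0c0→r1c0→r1c1→r1c2→r2c2→r3c2→r3c3
Cost: 4 + 6 + 9 + 4 + 6 + 5 + 5 = 39

39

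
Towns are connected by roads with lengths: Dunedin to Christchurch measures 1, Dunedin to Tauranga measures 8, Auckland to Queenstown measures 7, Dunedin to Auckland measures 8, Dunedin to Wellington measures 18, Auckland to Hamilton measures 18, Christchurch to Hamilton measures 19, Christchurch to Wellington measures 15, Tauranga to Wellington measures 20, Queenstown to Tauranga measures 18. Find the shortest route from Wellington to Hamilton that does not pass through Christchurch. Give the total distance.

44

Paths from Wellington to Hamilton avoiding Christchurch:
Wellington-Tauranga-Queenstown-Auckland-Hamilton: 20 + 18 + 7 + 18 = 63
Wellington-Tauranga-Dunedin-Auckland-Hamilton: 20 + 8 + 8 + 18 = 54
Wellington-Dunedin-Auckland-Hamilton: 18 + 8 + 18 = 44
Wellington-Dunedin-Tauranga-Queenstown-Auckland-Hamilton: 18 + 8 + 18 + 7 + 18 = 69
Best route has total 44.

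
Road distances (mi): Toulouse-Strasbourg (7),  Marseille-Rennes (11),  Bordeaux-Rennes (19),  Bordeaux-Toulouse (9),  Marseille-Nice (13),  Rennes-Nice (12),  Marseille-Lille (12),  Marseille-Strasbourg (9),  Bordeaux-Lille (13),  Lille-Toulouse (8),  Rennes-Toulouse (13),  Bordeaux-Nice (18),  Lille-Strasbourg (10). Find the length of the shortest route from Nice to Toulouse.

A few of the Nice→Toulouse routes:
Nice→Marseille→Lille→Toulouse: 13 + 12 + 8 = 33
Nice→Rennes→Toulouse: 12 + 13 = 25
Nice→Bordeaux→Toulouse: 18 + 9 = 27
Nice→Marseille→Strasbourg→Toulouse: 13 + 9 + 7 = 29
Shortest: 25 mi.

25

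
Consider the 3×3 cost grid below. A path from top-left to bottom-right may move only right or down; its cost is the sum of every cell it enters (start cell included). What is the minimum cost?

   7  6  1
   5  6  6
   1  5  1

19

Best path: [0,0]→[1,0]→[2,0]→[2,1]→[2,2]
Cost: 7 + 5 + 1 + 5 + 1 = 19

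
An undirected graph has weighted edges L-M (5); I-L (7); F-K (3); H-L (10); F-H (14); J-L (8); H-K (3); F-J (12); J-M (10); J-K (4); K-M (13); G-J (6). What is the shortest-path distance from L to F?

15

Checking several routes:
L → H → K → F: 10 + 3 + 3 = 16
L → J → F: 8 + 12 = 20
L → J → K → F: 8 + 4 + 3 = 15
L → M → K → F: 5 + 13 + 3 = 21
L → M → J → K → F: 5 + 10 + 4 + 3 = 22
Shortest: 15.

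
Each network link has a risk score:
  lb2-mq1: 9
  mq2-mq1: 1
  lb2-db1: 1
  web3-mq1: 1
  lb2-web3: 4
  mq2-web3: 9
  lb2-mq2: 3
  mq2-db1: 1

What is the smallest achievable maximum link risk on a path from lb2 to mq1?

Checking several routes:
lb2→mq1: max(9) = 9
lb2→mq2→mq1: max(3, 1) = 3
lb2→mq2→web3→mq1: max(3, 9, 1) = 9
lb2→web3→mq1: max(4, 1) = 4
lb2→db1→mq2→mq1: max(1, 1, 1) = 1
Best route has worst link 1.

1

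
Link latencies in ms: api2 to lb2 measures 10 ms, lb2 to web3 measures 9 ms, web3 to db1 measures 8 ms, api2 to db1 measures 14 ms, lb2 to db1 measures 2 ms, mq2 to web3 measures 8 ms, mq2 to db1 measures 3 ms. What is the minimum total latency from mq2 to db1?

3

Paths from mq2 to db1:
mq2 - web3 - lb2 - db1: 8 + 9 + 2 = 19
mq2 - web3 - lb2 - api2 - db1: 8 + 9 + 10 + 14 = 41
mq2 - web3 - db1: 8 + 8 = 16
mq2 - db1: 3
Shortest: 3 ms.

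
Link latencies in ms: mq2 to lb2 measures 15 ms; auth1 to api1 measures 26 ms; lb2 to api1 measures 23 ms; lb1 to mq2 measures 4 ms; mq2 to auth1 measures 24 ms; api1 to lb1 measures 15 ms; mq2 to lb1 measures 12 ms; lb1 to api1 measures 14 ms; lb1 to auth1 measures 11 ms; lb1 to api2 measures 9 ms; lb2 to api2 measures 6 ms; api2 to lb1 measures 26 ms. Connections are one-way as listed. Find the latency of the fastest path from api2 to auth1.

Paths from api2 to auth1:
api2 - lb1 - mq2 - auth1: 26 + 4 + 24 = 54
api2 - lb1 - auth1: 26 + 11 = 37
Best route has total 37 ms.

37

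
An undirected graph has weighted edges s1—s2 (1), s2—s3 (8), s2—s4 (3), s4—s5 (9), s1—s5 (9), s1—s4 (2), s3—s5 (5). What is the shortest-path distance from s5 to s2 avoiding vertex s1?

12

Candidate routes:
s5→s3→s2: 5 + 8 = 13
s5→s4→s2: 9 + 3 = 12
Shortest: 12.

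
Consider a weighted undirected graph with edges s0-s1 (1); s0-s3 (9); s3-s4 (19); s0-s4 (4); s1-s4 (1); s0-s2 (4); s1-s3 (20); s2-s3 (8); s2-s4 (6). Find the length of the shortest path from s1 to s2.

Checking several routes:
s1 → s0 → s2: 1 + 4 = 5
s1 → s4 → s2: 1 + 6 = 7
s1 → s0 → s4 → s2: 1 + 4 + 6 = 11
s1 → s0 → s3 → s2: 1 + 9 + 8 = 18
s1 → s4 → s0 → s3 → s2: 1 + 4 + 9 + 8 = 22
s1 → s4 → s0 → s2: 1 + 4 + 4 = 9
Best route has total 5.

5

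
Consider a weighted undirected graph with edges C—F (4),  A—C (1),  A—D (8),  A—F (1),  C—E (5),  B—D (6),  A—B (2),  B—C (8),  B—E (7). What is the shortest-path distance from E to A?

Some routes from E to A:
E - C - A: 5 + 1 = 6
E - B - A: 7 + 2 = 9
E - C - B - A: 5 + 8 + 2 = 15
E - C - F - A: 5 + 4 + 1 = 10
Best route has total 6.

6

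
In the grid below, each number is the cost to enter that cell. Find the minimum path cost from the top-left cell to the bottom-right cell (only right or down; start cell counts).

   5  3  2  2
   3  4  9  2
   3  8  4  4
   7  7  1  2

One optimal route is [0,0]→[0,1]→[0,2]→[0,3]→[1,3]→[2,3]→[3,3].
Its cost is 5 + 3 + 2 + 2 + 2 + 4 + 2 = 20.

20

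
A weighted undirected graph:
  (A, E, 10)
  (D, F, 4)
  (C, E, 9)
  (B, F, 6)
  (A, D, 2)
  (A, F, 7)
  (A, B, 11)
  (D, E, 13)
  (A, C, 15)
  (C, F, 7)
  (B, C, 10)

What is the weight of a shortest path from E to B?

19

Some routes from E to B:
E → A → F → B: 10 + 7 + 6 = 23
E → D → F → B: 13 + 4 + 6 = 23
E → A → B: 10 + 11 = 21
E → C → B: 9 + 10 = 19
E → C → F → B: 9 + 7 + 6 = 22
E → A → D → F → B: 10 + 2 + 4 + 6 = 22
Shortest: 19.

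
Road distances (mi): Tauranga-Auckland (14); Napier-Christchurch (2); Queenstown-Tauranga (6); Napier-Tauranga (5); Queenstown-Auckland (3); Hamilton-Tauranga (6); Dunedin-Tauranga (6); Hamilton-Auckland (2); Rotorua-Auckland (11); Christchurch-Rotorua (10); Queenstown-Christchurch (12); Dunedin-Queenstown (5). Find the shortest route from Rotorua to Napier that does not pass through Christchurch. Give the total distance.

Paths from Rotorua to Napier avoiding Christchurch:
Rotorua-Auckland-Hamilton-Tauranga-Napier: 11 + 2 + 6 + 5 = 24
Rotorua-Auckland-Tauranga-Napier: 11 + 14 + 5 = 30
Rotorua-Auckland-Queenstown-Dunedin-Tauranga-Napier: 11 + 3 + 5 + 6 + 5 = 30
Rotorua-Auckland-Queenstown-Tauranga-Napier: 11 + 3 + 6 + 5 = 25
Best route has total 24 mi.

24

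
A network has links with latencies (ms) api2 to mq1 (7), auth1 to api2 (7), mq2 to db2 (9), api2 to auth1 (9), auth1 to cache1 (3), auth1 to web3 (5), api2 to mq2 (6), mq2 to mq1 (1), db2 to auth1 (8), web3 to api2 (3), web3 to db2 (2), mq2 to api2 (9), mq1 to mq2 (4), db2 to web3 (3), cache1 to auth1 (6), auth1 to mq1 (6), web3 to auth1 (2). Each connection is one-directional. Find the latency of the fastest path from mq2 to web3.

12

Candidate routes:
mq2-db2-web3: 9 + 3 = 12
mq2-db2-auth1-web3: 9 + 8 + 5 = 22
mq2-api2-auth1-web3: 9 + 9 + 5 = 23
The minimum is 12 ms.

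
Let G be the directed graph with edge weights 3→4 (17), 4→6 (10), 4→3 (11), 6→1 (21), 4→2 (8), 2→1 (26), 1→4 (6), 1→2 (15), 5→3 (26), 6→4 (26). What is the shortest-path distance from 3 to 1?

48

Routes from 3 to 1:
3 → 4 → 6 → 1: 17 + 10 + 21 = 48
3 → 4 → 2 → 1: 17 + 8 + 26 = 51
Best route has total 48.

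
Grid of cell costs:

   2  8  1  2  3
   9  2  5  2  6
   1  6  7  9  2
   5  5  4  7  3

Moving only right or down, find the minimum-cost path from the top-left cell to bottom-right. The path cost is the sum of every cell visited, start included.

26

Path (0,0)→(0,1)→(0,2)→(0,3)→(1,3)→(1,4)→(2,4)→(3,4): 2 + 8 + 1 + 2 + 2 + 6 + 2 + 3 = 26.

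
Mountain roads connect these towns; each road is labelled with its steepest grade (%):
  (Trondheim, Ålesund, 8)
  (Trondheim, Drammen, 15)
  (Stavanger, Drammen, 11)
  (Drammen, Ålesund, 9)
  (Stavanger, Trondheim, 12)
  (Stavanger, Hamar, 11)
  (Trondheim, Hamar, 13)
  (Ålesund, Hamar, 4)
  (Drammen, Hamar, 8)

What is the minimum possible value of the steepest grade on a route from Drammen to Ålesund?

8

Comparing a few candidate routes:
Drammen→Ålesund: max(9) = 9
Drammen→Stavanger→Trondheim→Ålesund: max(11, 12, 8) = 12
Drammen→Hamar→Stavanger→Trondheim→Ålesund: max(8, 11, 12, 8) = 12
Drammen→Hamar→Ålesund: max(8, 4) = 8
Drammen→Stavanger→Hamar→Ålesund: max(11, 11, 4) = 11
The minimum achievable maximum is 8%.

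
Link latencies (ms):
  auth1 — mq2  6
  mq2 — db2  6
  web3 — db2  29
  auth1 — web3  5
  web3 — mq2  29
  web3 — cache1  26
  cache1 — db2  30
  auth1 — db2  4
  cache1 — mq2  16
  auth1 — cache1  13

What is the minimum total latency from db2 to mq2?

Some routes from db2 to mq2:
db2 -> auth1 -> mq2: 4 + 6 = 10
db2 -> mq2: 6
db2 -> auth1 -> cache1 -> mq2: 4 + 13 + 16 = 33
Best route has total 6 ms.

6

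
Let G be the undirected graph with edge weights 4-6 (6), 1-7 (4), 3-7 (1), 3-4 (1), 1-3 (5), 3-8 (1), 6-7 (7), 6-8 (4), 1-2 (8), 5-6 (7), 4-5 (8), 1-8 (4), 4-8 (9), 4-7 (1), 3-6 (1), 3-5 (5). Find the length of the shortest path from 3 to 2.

Checking several routes:
3-6-8-1-2: 1 + 4 + 4 + 8 = 17
3-1-2: 5 + 8 = 13
3-7-1-2: 1 + 4 + 8 = 13
3-8-1-2: 1 + 4 + 8 = 13
3-6-7-1-2: 1 + 7 + 4 + 8 = 20
3-4-7-1-2: 1 + 1 + 4 + 8 = 14
Shortest: 13.

13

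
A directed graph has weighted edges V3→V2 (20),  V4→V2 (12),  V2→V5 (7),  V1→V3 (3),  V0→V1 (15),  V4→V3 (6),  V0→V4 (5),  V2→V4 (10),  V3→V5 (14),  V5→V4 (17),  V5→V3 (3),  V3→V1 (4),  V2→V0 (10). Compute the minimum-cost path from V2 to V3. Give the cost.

Paths from V2 to V3:
V2→V5→V3: 7 + 3 = 10
V2→V0→V4→V3: 10 + 5 + 6 = 21
V2→V0→V1→V3: 10 + 15 + 3 = 28
V2→V5→V4→V3: 7 + 17 + 6 = 30
V2→V4→V3: 10 + 6 = 16
The minimum is 10.

10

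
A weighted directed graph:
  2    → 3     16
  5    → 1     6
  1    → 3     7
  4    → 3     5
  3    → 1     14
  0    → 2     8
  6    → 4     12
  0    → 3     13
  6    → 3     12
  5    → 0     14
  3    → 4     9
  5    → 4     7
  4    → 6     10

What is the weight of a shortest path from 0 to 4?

22

Candidate routes:
0 -> 3 -> 4: 13 + 9 = 22
0 -> 2 -> 3 -> 4: 8 + 16 + 9 = 33
Best route has total 22.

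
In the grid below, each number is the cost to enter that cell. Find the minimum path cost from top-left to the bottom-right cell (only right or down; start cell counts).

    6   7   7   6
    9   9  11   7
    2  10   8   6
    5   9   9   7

46

Path [0,0]→[0,1]→[0,2]→[0,3]→[1,3]→[2,3]→[3,3]: 6 + 7 + 7 + 6 + 7 + 6 + 7 = 46.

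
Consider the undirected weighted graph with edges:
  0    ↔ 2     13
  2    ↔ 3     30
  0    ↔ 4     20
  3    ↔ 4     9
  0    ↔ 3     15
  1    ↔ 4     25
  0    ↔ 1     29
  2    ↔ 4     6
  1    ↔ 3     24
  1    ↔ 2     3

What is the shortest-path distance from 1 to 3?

Comparing a few candidate routes:
1-3: 24
1-2-0-3: 3 + 13 + 15 = 31
1-2-3: 3 + 30 = 33
1-2-4-3: 3 + 6 + 9 = 18
Shortest: 18.

18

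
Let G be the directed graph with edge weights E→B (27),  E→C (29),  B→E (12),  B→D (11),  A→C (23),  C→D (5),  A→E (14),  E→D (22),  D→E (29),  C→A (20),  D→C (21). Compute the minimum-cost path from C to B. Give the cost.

61

Routes from C to B:
C → A → E → B: 20 + 14 + 27 = 61
C → D → E → B: 5 + 29 + 27 = 61
Shortest: 61.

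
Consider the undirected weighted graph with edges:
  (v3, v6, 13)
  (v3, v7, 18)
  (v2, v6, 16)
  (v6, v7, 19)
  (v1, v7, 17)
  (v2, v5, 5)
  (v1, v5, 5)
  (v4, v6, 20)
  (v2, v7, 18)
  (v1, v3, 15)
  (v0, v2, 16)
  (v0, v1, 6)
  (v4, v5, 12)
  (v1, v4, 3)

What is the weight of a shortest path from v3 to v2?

25

Comparing a few candidate routes:
v3 → v6 → v2: 13 + 16 = 29
v3 → v1 → v4 → v5 → v2: 15 + 3 + 12 + 5 = 35
v3 → v1 → v5 → v2: 15 + 5 + 5 = 25
Shortest: 25.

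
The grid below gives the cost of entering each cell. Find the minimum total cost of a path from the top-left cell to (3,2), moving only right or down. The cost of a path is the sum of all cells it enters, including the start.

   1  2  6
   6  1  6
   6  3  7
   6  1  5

One optimal route is (0,0) -> (0,1) -> (1,1) -> (2,1) -> (3,1) -> (3,2).
Its cost is 1 + 2 + 1 + 3 + 1 + 5 = 13.

13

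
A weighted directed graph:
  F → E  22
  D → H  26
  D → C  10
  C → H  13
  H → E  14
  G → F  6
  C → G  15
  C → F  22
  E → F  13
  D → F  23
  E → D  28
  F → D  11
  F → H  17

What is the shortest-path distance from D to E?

37

Comparing a few candidate routes:
D→C→G→F→E: 10 + 15 + 6 + 22 = 53
D→F→H→E: 23 + 17 + 14 = 54
D→C→H→E: 10 + 13 + 14 = 37
D→C→F→E: 10 + 22 + 22 = 54
D→H→E: 26 + 14 = 40
D→F→E: 23 + 22 = 45
Shortest: 37.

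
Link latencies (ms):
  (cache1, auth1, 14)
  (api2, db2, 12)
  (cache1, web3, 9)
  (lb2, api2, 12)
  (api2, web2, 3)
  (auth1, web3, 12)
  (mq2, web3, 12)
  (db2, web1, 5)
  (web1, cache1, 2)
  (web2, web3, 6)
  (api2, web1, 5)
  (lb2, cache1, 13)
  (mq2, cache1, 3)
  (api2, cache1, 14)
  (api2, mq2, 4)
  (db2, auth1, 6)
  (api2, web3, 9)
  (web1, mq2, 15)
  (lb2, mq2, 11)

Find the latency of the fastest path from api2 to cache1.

7

Checking several routes:
api2-web1-cache1: 5 + 2 = 7
api2-cache1: 14
api2-mq2-cache1: 4 + 3 = 7
Best route has total 7 ms.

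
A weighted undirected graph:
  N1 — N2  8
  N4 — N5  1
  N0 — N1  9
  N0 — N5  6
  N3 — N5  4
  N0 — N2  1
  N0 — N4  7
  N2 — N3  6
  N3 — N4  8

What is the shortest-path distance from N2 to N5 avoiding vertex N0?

Routes from N2 to N5 avoiding N0:
N2 -> N3 -> N5: 6 + 4 = 10
N2 -> N3 -> N4 -> N5: 6 + 8 + 1 = 15
Shortest: 10.

10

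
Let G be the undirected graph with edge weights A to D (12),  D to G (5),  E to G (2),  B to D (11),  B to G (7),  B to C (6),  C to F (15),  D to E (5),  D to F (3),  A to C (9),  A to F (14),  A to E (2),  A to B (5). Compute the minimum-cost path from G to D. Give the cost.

Some routes from G to D:
G→E→A→B→D: 2 + 2 + 5 + 11 = 20
G→D: 5
G→E→A→D: 2 + 2 + 12 = 16
G→E→D: 2 + 5 = 7
G→B→D: 7 + 11 = 18
G→B→A→E→D: 7 + 5 + 2 + 5 = 19
Shortest: 5.

5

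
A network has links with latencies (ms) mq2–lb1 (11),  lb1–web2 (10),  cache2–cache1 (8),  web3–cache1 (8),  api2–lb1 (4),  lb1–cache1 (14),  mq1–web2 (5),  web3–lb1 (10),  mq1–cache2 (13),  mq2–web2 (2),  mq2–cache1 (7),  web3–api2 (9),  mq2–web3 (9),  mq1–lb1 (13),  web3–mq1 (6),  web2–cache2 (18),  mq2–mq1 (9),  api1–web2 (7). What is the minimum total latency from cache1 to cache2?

Comparing a few candidate routes:
cache1-mq2-web2-cache2: 7 + 2 + 18 = 27
cache1-mq2-web2-mq1-cache2: 7 + 2 + 5 + 13 = 27
cache1-cache2: 8
The minimum is 8 ms.

8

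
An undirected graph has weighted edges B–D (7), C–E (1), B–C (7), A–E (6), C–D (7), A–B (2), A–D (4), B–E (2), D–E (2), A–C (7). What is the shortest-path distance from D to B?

4

Checking several routes:
D-E-B: 2 + 2 = 4
D-A-B: 4 + 2 = 6
D-B: 7
The minimum is 4.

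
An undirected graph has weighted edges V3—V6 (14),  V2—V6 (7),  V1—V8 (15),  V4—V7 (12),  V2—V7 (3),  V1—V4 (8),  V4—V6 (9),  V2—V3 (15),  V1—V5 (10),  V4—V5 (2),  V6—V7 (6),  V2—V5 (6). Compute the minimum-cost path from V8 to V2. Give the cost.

31

A few of the V8→V2 routes:
V8 - V1 - V4 - V7 - V2: 15 + 8 + 12 + 3 = 38
V8 - V1 - V4 - V5 - V2: 15 + 8 + 2 + 6 = 31
V8 - V1 - V5 - V2: 15 + 10 + 6 = 31
Best route has total 31.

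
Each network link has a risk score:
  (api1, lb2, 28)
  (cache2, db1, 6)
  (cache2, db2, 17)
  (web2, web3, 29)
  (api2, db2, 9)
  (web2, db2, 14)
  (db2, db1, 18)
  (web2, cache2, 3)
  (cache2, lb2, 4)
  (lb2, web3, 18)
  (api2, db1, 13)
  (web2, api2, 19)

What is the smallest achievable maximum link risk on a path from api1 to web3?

Checking several routes:
api1→lb2→web3: max(28, 18) = 28
api1→lb2→cache2→web2→web3: max(28, 4, 3, 29) = 29
api1→lb2→cache2→db2→web2→web3: max(28, 4, 17, 14, 29) = 29
Smallest bottleneck: 28.

28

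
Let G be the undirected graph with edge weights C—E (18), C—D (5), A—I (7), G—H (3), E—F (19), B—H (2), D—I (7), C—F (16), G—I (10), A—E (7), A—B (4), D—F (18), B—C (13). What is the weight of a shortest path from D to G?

Some routes from D to G:
D-I-G: 7 + 10 = 17
D-C-B-H-G: 5 + 13 + 2 + 3 = 23
D-I-A-B-H-G: 7 + 7 + 4 + 2 + 3 = 23
D-C-E-A-B-H-G: 5 + 18 + 7 + 4 + 2 + 3 = 39
The minimum is 17.

17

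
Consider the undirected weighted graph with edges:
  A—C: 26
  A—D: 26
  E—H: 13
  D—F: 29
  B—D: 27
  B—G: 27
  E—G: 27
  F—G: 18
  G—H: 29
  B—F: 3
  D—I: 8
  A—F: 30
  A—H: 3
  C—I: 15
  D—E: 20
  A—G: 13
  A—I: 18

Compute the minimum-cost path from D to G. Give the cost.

Checking several routes:
D→I→A→G: 8 + 18 + 13 = 39
D→E→G: 20 + 27 = 47
D→A→G: 26 + 13 = 39
D→B→F→G: 27 + 3 + 18 = 48
D→F→G: 29 + 18 = 47
D→E→H→A→G: 20 + 13 + 3 + 13 = 49
The minimum is 39.

39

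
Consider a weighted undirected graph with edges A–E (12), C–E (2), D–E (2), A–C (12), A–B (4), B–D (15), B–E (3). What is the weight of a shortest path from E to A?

7

Routes from E to A:
E - D - B - A: 2 + 15 + 4 = 21
E - C - A: 2 + 12 = 14
E - A: 12
E - B - A: 3 + 4 = 7
The minimum is 7.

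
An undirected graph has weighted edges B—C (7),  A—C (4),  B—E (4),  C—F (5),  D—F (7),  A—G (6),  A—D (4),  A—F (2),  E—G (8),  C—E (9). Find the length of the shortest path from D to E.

Comparing a few candidate routes:
D → A → C → E: 4 + 4 + 9 = 17
D → A → G → E: 4 + 6 + 8 = 18
D → A → F → C → E: 4 + 2 + 5 + 9 = 20
D → A → C → B → E: 4 + 4 + 7 + 4 = 19
The minimum is 17.

17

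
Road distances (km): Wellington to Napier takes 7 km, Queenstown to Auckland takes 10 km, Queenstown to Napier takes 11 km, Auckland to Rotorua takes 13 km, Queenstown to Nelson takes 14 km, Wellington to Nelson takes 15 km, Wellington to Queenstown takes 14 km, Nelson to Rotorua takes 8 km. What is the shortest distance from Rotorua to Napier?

30

Checking several routes:
Rotorua -> Nelson -> Queenstown -> Wellington -> Napier: 8 + 14 + 14 + 7 = 43
Rotorua -> Auckland -> Queenstown -> Wellington -> Napier: 13 + 10 + 14 + 7 = 44
Rotorua -> Nelson -> Wellington -> Napier: 8 + 15 + 7 = 30
Rotorua -> Nelson -> Queenstown -> Napier: 8 + 14 + 11 = 33
Rotorua -> Auckland -> Queenstown -> Napier: 13 + 10 + 11 = 34
The minimum is 30 km.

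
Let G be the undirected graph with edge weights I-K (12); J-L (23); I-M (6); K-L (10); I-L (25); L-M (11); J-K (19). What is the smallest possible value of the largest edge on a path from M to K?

A few of the M→K routes:
M→I→L→K: max(6, 25, 10) = 25
M→I→K: max(6, 12) = 12
M→I→L→J→K: max(6, 25, 23, 19) = 25
M→L→J→K: max(11, 23, 19) = 23
M→L→K: max(11, 10) = 11
Smallest bottleneck: 11.

11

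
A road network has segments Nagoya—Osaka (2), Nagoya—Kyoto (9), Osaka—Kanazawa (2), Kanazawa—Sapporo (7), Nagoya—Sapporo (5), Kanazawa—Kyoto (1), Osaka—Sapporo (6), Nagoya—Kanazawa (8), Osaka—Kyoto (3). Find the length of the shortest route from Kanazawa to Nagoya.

Checking several routes:
Kanazawa→Kyoto→Osaka→Nagoya: 1 + 3 + 2 = 6
Kanazawa→Nagoya: 8
Kanazawa→Kyoto→Nagoya: 1 + 9 = 10
Kanazawa→Sapporo→Nagoya: 7 + 5 = 12
Kanazawa→Osaka→Nagoya: 2 + 2 = 4
The minimum is 4.

4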